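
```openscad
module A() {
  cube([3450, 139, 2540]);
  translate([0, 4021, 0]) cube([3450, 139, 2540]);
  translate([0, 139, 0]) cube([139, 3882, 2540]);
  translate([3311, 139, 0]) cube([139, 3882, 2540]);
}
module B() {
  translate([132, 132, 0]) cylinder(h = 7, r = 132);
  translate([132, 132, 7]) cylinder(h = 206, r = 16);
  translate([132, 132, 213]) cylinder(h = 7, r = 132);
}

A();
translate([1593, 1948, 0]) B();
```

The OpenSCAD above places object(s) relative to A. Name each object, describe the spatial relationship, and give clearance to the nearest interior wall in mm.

Clearances: x = 1454, y = 1809; minimum 1454 mm.

A is a house frame. B is a spool. The spool sits inside the house frame, centred. The clearance to the nearest interior wall is 1454 mm.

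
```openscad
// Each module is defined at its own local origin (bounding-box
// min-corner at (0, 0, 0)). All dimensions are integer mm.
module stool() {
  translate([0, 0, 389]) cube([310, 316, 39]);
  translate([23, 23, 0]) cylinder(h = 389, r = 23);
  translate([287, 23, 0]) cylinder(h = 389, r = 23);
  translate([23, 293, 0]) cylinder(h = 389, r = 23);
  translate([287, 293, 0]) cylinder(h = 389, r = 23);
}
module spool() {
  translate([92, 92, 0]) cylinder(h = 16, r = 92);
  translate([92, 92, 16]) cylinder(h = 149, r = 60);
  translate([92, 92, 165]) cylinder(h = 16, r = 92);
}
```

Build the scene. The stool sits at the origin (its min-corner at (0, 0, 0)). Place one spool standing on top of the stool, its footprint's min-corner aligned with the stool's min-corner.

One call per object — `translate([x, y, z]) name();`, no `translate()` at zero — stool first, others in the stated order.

stool();
translate([0, 0, 428]) spool();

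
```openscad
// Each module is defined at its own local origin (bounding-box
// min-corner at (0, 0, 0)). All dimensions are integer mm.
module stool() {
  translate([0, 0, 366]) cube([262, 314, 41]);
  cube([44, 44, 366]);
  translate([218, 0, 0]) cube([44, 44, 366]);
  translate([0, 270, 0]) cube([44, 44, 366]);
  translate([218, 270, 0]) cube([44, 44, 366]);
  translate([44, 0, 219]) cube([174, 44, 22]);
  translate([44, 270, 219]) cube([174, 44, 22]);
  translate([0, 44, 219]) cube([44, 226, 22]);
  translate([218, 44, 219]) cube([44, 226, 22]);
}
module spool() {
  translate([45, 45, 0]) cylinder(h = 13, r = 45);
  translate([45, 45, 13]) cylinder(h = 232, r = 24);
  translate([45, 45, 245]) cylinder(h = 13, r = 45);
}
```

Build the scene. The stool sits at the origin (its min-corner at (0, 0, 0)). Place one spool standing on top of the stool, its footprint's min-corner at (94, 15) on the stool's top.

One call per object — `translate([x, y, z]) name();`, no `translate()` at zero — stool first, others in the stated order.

stool();
translate([94, 15, 407]) spool();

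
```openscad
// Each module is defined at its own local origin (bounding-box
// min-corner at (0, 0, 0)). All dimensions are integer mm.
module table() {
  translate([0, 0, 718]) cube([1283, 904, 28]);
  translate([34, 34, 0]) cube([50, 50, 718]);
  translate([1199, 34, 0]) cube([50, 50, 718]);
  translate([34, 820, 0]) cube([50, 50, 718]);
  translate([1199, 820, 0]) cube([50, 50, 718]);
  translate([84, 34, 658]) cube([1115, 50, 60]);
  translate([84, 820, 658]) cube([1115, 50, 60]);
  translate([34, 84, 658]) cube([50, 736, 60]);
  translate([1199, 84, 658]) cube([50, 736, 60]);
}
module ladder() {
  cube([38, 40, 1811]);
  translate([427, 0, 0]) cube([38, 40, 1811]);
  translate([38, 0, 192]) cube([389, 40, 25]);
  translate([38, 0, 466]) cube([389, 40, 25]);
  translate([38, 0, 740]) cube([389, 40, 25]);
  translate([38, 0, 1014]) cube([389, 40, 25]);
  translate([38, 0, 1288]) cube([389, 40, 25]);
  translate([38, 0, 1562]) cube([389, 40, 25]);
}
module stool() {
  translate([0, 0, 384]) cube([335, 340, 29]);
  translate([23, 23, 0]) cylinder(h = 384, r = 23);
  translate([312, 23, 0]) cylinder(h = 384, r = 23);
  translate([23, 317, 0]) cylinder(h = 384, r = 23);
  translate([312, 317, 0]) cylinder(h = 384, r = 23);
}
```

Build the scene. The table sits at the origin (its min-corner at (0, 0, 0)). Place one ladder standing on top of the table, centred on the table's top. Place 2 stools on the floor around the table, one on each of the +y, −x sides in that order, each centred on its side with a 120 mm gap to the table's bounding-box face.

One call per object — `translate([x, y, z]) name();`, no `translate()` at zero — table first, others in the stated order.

table();
translate([409, 432, 746]) ladder();
translate([474, 1024, 0]) stool();
translate([-455, 282, 0]) stool();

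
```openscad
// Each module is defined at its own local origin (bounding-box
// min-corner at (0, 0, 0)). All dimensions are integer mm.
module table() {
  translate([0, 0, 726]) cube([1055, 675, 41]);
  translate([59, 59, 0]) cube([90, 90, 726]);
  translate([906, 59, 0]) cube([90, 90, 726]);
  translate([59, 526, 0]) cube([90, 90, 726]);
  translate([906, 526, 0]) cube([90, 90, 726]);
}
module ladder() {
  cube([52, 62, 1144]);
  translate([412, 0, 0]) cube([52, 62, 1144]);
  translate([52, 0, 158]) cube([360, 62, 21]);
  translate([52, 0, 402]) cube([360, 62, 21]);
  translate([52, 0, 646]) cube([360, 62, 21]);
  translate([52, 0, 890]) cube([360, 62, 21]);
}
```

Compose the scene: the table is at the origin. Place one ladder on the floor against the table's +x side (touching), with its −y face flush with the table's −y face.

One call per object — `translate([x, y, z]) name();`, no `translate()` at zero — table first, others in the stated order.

table();
translate([1055, 0, 0]) ladder();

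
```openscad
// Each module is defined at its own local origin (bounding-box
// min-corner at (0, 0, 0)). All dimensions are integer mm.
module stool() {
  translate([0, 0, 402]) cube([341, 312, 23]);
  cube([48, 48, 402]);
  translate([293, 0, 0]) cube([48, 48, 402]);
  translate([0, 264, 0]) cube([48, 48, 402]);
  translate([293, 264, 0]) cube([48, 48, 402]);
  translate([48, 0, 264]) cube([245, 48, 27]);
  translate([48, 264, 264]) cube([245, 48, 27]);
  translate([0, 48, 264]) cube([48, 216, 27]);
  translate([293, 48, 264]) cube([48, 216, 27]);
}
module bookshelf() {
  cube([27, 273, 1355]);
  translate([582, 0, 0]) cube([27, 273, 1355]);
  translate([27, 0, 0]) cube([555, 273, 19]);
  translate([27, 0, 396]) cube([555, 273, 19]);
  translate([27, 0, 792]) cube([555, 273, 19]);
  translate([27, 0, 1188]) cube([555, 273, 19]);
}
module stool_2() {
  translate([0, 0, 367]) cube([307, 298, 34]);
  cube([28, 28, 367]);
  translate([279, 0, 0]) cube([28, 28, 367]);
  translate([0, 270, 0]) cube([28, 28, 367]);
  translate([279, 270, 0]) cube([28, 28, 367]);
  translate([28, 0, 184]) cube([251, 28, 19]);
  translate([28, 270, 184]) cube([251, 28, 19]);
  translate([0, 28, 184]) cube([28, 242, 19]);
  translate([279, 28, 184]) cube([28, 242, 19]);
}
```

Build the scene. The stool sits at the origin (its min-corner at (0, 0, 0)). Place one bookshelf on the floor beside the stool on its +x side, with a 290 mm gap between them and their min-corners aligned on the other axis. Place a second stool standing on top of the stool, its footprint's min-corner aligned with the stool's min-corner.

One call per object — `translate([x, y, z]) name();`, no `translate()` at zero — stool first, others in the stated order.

stool();
translate([631, 0, 0]) bookshelf();
translate([0, 0, 425]) stool_2();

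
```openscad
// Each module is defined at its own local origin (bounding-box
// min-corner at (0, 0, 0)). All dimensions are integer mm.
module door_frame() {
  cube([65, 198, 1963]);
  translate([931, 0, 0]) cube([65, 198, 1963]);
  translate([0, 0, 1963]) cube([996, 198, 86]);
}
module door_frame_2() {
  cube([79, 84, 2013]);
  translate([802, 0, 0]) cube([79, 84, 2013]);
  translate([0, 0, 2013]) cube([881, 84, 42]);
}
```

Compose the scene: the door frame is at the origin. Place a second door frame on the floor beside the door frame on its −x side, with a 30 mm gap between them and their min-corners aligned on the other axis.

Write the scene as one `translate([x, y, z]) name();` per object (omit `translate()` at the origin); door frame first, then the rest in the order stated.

door_frame();
translate([-911, 0, 0]) door_frame_2();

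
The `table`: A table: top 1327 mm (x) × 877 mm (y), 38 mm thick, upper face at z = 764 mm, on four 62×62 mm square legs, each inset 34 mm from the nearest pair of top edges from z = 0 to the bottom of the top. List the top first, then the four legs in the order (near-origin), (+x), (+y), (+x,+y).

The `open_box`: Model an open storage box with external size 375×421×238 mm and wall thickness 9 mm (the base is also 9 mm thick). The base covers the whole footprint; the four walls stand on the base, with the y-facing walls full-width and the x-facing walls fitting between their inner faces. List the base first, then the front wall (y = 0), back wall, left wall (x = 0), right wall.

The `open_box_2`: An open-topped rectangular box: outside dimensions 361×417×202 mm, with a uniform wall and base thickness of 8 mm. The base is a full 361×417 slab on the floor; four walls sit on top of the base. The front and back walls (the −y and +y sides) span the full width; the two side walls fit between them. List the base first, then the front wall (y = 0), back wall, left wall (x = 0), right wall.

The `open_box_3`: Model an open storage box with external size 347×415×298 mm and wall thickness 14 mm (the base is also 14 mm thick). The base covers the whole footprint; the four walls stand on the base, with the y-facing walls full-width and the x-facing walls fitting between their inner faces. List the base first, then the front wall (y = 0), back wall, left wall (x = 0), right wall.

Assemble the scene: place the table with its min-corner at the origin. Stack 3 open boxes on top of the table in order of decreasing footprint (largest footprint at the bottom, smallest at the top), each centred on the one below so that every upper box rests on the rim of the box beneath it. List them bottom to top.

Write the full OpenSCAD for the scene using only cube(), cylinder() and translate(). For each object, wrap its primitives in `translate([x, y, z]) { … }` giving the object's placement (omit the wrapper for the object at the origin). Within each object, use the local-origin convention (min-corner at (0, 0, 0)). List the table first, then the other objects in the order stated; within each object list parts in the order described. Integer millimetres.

translate([0, 0, 726]) cube([1327, 877, 38]);
translate([34, 34, 0]) cube([62, 62, 726]);
translate([1231, 34, 0]) cube([62, 62, 726]);
translate([34, 781, 0]) cube([62, 62, 726]);
translate([1231, 781, 0]) cube([62, 62, 726]);
translate([476, 228, 764]) {
  cube([375, 421, 9]);
  translate([0, 0, 9]) cube([375, 9, 229]);
  translate([0, 412, 9]) cube([375, 9, 229]);
  translate([0, 9, 9]) cube([9, 403, 229]);
  translate([366, 9, 9]) cube([9, 403, 229]);
}
translate([483, 230, 1002]) {
  cube([361, 417, 8]);
  translate([0, 0, 8]) cube([361, 8, 194]);
  translate([0, 409, 8]) cube([361, 8, 194]);
  translate([0, 8, 8]) cube([8, 401, 194]);
  translate([353, 8, 8]) cube([8, 401, 194]);
}
translate([490, 231, 1204]) {
  cube([347, 415, 14]);
  translate([0, 0, 14]) cube([347, 14, 284]);
  translate([0, 401, 14]) cube([347, 14, 284]);
  translate([0, 14, 14]) cube([14, 387, 284]);
  translate([333, 14, 14]) cube([14, 387, 284]);
}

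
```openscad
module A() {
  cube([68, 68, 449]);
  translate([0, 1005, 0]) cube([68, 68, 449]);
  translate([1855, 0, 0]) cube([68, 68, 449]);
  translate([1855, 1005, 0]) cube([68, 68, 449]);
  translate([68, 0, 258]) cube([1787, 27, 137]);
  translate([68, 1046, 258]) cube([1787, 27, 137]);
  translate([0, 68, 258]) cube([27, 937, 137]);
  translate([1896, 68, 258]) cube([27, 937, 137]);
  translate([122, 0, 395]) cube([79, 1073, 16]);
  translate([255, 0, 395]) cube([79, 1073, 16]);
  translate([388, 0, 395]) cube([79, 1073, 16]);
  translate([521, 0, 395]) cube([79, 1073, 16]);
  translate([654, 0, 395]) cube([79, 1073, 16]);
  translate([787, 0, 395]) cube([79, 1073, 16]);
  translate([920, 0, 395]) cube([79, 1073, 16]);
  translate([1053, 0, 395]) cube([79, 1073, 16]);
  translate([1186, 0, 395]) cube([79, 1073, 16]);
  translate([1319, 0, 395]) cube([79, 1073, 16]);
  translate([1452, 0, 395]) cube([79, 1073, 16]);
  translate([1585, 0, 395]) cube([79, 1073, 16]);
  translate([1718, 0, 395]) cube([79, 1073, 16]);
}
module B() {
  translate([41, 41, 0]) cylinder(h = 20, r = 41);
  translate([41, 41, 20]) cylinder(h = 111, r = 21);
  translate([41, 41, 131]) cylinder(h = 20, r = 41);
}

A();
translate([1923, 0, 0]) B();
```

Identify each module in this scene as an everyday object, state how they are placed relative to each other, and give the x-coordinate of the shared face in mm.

The bed frame's +x face and the spool's −x face are both at x = 1923 mm.

A is a bed frame. B is a spool. The spool is against the bed frame's +x side, with their −y faces flush. The x-coordinate of the shared face is 1923 mm.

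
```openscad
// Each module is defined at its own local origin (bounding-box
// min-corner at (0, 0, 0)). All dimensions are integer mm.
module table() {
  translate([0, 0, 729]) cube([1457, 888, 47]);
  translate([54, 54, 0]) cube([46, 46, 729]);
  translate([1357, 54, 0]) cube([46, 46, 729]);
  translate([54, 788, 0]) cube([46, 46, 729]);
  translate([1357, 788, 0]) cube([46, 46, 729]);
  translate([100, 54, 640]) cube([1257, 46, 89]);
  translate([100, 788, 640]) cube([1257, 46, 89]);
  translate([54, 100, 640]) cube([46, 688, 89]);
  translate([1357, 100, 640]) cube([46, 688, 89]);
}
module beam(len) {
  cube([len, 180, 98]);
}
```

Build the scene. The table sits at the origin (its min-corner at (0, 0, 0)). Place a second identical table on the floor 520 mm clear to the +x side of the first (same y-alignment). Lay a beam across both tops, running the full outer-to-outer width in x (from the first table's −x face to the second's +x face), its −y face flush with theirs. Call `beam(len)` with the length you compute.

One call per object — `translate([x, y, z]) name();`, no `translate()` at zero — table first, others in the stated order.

table();
translate([1977, 0, 0]) table();
translate([0, 0, 776]) beam(3434);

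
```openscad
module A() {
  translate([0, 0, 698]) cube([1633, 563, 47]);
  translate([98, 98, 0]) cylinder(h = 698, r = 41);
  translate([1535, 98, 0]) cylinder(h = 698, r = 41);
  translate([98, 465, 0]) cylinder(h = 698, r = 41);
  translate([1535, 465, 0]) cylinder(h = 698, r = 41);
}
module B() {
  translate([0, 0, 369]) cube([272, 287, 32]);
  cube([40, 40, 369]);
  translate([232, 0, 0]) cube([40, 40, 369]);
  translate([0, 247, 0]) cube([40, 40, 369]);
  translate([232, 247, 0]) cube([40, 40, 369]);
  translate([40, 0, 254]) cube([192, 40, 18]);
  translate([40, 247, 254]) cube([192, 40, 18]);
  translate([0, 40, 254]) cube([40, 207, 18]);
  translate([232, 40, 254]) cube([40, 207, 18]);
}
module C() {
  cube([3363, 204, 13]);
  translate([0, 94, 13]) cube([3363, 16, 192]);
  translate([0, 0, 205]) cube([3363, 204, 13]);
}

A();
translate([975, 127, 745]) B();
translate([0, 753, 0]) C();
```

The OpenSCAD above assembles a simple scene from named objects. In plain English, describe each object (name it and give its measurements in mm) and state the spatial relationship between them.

A is a rectangular dining table. The top is 1633×563×47 mm with its upper surface at z = 745 mm. It stands on four round legs of 82 mm diameter, each leg's bounding box inset 57 mm from the nearest pair of top edges, running from the floor to the underside of the top.

B is a four-legged stool. The seat is a 272×287×32 mm slab whose top surface is at z = 401 mm; four square legs, each 40×40 mm in cross-section, run from the floor (z = 0) to the underside of the seat, each flush with a corner of the seat. Four stretchers, 40 mm wide and 18 mm tall, connect adjacent legs with their undersides at z = 254 mm, each running between the inner faces of the legs it joins and aligned with the legs' outer faces on the other axis.

C is an I-beam lying along x, 3363 mm long. Overall section height 218 mm. Two flanges 204 mm wide (y) and 13 mm thick, one on the floor and one at the top; a web 16 mm thick runs between them, centred on the flange width.

The stool is on top of the table. The I-beam is on the floor beside the table on its +y side.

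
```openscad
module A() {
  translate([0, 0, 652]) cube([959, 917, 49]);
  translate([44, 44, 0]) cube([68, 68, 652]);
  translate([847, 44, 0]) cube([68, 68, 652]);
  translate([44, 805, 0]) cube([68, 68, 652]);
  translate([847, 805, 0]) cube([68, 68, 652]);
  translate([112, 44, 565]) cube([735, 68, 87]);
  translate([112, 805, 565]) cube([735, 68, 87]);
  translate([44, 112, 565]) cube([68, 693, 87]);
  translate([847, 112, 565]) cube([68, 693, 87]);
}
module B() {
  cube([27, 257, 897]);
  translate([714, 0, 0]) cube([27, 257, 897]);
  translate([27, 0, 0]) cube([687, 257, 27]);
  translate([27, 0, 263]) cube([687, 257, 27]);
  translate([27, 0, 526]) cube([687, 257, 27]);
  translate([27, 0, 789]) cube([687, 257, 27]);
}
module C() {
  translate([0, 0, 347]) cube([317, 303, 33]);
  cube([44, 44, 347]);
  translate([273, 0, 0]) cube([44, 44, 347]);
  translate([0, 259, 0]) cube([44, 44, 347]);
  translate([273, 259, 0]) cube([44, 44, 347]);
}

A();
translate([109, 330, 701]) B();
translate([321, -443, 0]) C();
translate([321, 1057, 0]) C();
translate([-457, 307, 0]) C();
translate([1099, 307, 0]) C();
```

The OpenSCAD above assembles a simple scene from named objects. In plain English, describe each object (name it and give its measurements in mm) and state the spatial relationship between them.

A is a rectangular dining table. The top is 959×917×49 mm with its upper surface at z = 701 mm. It stands on four 68×68 mm square legs, each inset 44 mm from the nearest pair of top edges, running from the floor to the underside of the top. Four apron rails, 68 mm thick and 87 mm tall, run between adjacent legs with their top edges flush with the underside of the top and their outer faces flush with the legs' outer faces.

B is an open bookshelf. Two side panels, each 27 mm thick, 257 mm deep and 897 mm tall, stand 741 mm apart (outside-to-outside). Between them sit 4 shelves, each 27 mm thick and 257 mm deep, spanning the full gap between the sides. The bottom shelf rests on the floor (its underside at z = 0) and the clear gap between one shelf's top and the next shelf's underside is 236 mm.

C is a four-legged stool. The seat is a 317×303×33 mm slab whose top surface is at z = 380 mm; four square legs, each 44×44 mm in cross-section, run from the floor (z = 0) to the underside of the seat, each flush with a corner of the seat.

The bookshelf is on top of the table, centred. Four stools sit around the table at the −y, +y, −x, +x sides.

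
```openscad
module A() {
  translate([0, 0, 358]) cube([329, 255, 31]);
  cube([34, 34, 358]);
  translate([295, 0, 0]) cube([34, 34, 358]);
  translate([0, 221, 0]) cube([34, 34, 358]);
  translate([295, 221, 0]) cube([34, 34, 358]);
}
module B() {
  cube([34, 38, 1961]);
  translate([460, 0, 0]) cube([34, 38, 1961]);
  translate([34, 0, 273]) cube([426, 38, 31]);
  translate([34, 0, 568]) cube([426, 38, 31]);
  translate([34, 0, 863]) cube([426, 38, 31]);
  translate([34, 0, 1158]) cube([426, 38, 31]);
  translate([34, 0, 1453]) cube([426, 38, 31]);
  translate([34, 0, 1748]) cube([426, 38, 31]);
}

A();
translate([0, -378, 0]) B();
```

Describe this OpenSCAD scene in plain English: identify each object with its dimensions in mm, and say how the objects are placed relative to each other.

A is a simple wooden stool: a rectangular seat 329 mm (x) by 255 mm (y), 31 mm thick, top face at z = 389 mm, on four square legs, each 34×34 mm in cross-section. The legs rest on z = 0, each flush with a corner of the seat.

B is a wooden ladder with two side rails of 34×38 mm section and 1961 mm height, set 494 mm apart overall. Between them run 6 rectangular rungs (38 mm deep, 31 mm thick), front faces flush with the rails' −y face. The bottom of the first rung is 273 mm above the floor and each subsequent rung is 295 mm higher than the one below.

The ladder is on the floor beside the stool on its −y side.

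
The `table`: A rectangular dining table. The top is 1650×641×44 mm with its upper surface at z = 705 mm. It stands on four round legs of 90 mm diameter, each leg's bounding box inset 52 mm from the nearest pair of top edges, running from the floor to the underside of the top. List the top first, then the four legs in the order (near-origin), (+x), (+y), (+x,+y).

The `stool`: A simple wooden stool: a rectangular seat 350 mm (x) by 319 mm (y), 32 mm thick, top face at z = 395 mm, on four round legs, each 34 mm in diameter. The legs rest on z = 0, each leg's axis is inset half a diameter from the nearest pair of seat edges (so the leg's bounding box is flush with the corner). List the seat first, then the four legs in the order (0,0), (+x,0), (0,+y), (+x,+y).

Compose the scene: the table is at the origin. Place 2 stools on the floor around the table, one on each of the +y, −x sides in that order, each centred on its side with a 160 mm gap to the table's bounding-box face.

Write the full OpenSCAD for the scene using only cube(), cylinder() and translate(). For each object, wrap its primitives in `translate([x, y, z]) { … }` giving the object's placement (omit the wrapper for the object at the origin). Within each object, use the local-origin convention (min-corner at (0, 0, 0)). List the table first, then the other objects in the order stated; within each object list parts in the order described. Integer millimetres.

translate([0, 0, 661]) cube([1650, 641, 44]);
translate([97, 97, 0]) cylinder(h = 661, r = 45);
translate([1553, 97, 0]) cylinder(h = 661, r = 45);
translate([97, 544, 0]) cylinder(h = 661, r = 45);
translate([1553, 544, 0]) cylinder(h = 661, r = 45);
translate([650, 801, 0]) {
  translate([0, 0, 363]) cube([350, 319, 32]);
  translate([17, 17, 0]) cylinder(h = 363, r = 17);
  translate([333, 17, 0]) cylinder(h = 363, r = 17);
  translate([17, 302, 0]) cylinder(h = 363, r = 17);
  translate([333, 302, 0]) cylinder(h = 363, r = 17);
}
translate([-510, 161, 0]) {
  translate([0, 0, 363]) cube([350, 319, 32]);
  translate([17, 17, 0]) cylinder(h = 363, r = 17);
  translate([333, 17, 0]) cylinder(h = 363, r = 17);
  translate([17, 302, 0]) cylinder(h = 363, r = 17);
  translate([333, 302, 0]) cylinder(h = 363, r = 17);
}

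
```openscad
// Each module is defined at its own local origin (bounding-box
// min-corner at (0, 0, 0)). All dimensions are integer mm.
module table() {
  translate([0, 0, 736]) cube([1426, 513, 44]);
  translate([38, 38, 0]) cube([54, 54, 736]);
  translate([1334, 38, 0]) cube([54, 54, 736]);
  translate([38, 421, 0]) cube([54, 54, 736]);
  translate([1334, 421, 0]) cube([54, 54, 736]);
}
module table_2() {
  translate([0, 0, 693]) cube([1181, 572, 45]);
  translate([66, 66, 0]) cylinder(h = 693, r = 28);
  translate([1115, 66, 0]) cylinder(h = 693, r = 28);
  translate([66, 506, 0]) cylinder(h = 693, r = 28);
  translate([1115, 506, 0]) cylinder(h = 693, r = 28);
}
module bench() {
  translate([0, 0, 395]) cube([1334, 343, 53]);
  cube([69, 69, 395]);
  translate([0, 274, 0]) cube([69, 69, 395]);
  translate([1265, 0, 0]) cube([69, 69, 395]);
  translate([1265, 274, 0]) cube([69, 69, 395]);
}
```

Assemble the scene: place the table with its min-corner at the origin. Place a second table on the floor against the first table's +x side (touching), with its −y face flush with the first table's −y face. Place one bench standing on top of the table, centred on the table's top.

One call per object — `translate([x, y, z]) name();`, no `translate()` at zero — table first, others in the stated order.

table();
translate([1426, 0, 0]) table_2();
translate([46, 85, 780]) bench();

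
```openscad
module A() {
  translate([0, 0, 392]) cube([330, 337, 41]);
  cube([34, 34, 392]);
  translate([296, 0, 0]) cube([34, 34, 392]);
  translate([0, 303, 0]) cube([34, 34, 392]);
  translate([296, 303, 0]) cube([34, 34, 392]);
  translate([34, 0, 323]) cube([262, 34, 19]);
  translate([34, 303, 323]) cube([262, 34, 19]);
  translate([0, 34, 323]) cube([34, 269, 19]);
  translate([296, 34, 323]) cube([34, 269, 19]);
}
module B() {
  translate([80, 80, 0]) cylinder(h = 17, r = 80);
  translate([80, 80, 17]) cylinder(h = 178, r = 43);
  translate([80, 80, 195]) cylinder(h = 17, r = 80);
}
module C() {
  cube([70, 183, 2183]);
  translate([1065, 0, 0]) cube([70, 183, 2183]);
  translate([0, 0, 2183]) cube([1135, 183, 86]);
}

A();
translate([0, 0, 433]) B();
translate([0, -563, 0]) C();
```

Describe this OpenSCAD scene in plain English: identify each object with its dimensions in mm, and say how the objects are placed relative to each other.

A is a simple wooden stool: a rectangular seat 330 mm (x) by 337 mm (y), 41 mm thick, top face at z = 433 mm, on four square legs, each 34×34 mm in cross-section. The legs rest on z = 0, each flush with a corner of the seat. Four stretchers, 34 mm wide and 19 mm tall, connect adjacent legs with their undersides at z = 323 mm, each running between the inner faces of the legs it joins and aligned with the legs' outer faces on the other axis.

B is a spool: two coaxial disc flanges of radius 80 mm and thickness 17 mm, joined by a core cylinder of radius 43 mm and height 178 mm. The lower flange rests on z = 0 and the three cylinders share a vertical axis.

C is a rectangular door frame: two vertical jambs of 70×183 mm section, 2183 mm tall, with a clear opening 995 mm wide between their inner faces. A header 86 mm tall and 183 mm deep lies on top of the jambs and spans the full outside width.

The spool is on top of the stool. The door frame is on the floor beside the stool on its −y side.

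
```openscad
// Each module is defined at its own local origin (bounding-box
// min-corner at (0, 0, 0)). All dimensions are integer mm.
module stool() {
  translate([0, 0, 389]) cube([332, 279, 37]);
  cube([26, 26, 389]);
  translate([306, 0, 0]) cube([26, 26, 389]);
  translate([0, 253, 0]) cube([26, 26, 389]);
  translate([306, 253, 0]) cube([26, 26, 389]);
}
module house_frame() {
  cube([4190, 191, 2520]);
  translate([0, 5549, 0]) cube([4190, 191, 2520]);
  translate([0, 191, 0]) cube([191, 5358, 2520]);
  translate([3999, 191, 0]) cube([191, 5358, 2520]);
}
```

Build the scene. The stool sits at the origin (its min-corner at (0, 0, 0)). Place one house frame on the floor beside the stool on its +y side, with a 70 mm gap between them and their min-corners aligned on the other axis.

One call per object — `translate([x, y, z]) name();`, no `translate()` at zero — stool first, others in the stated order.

stool();
translate([0, 349, 0]) house_frame();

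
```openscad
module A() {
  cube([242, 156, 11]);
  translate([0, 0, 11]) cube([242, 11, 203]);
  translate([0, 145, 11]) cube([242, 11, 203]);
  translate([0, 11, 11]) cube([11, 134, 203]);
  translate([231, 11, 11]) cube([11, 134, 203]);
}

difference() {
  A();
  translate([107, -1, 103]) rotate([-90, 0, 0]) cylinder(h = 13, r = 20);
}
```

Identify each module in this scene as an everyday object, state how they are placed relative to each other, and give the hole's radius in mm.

The subtracted cylinder has r = 20 mm.

A is an open box. The open box has a circular hole through its front wall. The hole's radius is 20 mm.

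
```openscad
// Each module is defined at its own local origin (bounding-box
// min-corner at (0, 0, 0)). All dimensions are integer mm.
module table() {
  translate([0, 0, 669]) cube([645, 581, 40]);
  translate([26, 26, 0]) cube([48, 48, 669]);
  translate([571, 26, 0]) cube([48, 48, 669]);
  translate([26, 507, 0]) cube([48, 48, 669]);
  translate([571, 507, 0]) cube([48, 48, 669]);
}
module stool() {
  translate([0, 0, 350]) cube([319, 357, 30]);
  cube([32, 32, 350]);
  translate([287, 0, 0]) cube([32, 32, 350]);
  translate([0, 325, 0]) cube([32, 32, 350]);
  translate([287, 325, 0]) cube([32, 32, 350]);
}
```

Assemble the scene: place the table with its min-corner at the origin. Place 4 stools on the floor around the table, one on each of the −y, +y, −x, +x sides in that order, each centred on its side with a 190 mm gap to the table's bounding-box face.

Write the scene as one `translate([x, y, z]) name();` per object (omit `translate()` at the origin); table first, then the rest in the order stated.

table();
translate([163, -547, 0]) stool();
translate([163, 771, 0]) stool();
translate([-509, 112, 0]) stool();
translate([835, 112, 0]) stool();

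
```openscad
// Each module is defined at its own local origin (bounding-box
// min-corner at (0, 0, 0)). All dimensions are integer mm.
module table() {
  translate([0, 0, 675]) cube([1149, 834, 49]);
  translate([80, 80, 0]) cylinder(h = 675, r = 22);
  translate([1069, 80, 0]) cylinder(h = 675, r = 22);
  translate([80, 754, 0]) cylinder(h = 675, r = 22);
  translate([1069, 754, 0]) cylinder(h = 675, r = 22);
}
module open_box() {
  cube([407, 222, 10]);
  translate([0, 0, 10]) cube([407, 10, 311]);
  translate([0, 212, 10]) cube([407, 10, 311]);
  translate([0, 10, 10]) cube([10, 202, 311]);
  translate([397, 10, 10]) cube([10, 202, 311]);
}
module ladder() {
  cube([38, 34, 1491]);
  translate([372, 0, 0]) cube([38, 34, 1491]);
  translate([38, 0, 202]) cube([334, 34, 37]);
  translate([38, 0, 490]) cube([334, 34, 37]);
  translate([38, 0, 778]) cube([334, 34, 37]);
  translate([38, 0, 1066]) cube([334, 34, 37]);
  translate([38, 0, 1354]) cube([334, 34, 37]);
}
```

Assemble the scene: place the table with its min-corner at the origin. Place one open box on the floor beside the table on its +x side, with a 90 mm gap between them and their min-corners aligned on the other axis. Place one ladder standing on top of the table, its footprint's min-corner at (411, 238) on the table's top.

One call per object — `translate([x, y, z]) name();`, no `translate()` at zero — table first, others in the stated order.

table();
translate([1239, 0, 0]) open_box();
translate([411, 238, 724]) ladder();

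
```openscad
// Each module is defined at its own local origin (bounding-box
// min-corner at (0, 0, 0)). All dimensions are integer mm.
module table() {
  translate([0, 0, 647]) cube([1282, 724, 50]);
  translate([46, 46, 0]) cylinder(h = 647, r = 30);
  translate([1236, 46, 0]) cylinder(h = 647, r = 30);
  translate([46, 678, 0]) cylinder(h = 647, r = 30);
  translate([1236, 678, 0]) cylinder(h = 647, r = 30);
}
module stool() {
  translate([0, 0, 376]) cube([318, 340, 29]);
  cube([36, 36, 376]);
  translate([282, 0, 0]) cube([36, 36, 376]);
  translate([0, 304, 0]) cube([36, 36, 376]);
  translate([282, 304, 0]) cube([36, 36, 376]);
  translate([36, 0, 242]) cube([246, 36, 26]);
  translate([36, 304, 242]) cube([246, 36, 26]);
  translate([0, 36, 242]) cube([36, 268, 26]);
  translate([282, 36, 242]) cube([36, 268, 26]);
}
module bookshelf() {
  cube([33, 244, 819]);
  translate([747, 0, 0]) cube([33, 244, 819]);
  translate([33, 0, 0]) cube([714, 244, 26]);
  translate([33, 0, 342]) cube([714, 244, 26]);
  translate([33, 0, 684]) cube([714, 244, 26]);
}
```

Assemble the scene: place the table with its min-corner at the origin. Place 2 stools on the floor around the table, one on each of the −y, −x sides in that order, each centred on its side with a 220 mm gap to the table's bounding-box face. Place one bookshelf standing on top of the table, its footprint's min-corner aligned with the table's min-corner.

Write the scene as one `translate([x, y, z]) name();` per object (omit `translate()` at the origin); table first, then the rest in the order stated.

table();
translate([482, -560, 0]) stool();
translate([-538, 192, 0]) stool();
translate([0, 0, 697]) bookshelf();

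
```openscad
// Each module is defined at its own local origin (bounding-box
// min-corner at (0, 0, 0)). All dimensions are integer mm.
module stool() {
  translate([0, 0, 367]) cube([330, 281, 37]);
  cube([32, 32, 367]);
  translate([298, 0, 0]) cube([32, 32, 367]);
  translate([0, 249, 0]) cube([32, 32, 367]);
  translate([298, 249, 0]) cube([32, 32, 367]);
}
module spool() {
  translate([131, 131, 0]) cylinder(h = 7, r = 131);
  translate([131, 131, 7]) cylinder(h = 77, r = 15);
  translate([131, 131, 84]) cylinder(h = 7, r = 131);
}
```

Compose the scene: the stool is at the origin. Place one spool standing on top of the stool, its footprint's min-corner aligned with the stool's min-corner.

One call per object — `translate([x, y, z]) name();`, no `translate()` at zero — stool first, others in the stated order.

stool();
translate([0, 0, 404]) spool();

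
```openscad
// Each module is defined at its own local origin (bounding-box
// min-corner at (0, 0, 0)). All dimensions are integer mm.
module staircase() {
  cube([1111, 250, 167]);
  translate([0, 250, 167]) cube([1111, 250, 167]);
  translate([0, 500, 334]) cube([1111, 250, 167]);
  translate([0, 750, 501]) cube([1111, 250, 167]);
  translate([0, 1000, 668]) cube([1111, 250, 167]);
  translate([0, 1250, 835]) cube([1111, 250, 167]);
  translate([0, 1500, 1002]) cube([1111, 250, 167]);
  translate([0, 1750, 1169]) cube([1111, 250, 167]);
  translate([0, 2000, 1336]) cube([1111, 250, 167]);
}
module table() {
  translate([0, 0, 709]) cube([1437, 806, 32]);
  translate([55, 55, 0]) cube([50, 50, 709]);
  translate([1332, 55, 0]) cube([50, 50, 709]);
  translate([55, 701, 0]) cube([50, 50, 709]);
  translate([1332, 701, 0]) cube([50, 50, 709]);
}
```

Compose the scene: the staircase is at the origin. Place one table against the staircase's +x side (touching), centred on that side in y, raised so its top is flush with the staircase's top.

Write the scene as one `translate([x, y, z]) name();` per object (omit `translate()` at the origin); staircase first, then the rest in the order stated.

staircase();
translate([1111, 722, 762]) table();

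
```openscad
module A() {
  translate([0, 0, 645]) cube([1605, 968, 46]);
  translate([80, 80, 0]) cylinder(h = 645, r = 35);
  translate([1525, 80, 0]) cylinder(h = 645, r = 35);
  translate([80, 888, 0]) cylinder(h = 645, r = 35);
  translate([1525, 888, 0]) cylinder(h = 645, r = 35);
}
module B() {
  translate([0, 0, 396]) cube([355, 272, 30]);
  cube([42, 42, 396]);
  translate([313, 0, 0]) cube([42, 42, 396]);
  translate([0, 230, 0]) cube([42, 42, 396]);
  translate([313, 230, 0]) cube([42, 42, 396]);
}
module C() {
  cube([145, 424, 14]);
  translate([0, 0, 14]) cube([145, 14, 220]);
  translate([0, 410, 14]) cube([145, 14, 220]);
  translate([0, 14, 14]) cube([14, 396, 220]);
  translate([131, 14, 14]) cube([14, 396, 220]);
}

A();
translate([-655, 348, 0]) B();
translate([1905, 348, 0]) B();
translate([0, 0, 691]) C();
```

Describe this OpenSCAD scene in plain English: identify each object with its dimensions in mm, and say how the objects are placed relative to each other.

A is a table: top 1605 mm (x) × 968 mm (y), 46 mm thick, upper face at z = 691 mm, on four round legs of 70 mm diameter, each leg's bounding box inset 45 mm from the nearest pair of top edges, running from z = 0 to the bottom of the top.

B is a four-legged stool. The seat is a 355×272×30 mm slab whose top surface is at z = 426 mm; four square legs, each 42×42 mm in cross-section, run from the floor (z = 0) to the underside of the seat, each flush with a corner of the seat.

C is an open storage box with external size 145×424×234 mm and wall thickness 14 mm (the base is also 14 mm thick). The base covers the whole footprint; the four walls stand on the base, with the y-facing walls full-width and the x-facing walls fitting between their inner faces.

Two stools sit around the table at the −x, +x sides. The open box is on top of the table.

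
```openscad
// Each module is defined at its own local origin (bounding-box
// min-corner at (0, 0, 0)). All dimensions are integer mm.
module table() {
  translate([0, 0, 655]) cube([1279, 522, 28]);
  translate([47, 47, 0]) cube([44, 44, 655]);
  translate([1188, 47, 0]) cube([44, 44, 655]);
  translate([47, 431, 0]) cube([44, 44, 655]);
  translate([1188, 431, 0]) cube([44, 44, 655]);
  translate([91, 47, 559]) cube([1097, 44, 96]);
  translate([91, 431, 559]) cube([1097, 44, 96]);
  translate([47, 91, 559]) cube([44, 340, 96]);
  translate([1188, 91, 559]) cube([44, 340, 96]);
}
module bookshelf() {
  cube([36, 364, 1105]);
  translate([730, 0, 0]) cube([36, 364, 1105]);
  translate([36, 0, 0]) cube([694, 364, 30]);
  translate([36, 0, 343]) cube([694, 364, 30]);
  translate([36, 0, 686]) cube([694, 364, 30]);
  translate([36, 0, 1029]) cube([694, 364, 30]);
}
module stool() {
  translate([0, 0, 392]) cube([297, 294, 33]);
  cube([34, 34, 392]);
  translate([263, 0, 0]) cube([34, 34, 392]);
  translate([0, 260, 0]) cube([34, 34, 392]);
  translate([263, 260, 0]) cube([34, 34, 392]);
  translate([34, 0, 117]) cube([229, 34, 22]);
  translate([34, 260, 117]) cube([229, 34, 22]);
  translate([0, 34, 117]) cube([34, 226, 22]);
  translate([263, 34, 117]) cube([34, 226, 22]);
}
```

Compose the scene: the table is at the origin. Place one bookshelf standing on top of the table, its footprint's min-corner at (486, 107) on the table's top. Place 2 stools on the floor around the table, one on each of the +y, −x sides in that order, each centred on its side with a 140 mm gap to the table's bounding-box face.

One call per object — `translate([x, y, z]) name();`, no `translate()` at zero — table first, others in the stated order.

table();
translate([486, 107, 683]) bookshelf();
translate([491, 662, 0]) stool();
translate([-437, 114, 0]) stool();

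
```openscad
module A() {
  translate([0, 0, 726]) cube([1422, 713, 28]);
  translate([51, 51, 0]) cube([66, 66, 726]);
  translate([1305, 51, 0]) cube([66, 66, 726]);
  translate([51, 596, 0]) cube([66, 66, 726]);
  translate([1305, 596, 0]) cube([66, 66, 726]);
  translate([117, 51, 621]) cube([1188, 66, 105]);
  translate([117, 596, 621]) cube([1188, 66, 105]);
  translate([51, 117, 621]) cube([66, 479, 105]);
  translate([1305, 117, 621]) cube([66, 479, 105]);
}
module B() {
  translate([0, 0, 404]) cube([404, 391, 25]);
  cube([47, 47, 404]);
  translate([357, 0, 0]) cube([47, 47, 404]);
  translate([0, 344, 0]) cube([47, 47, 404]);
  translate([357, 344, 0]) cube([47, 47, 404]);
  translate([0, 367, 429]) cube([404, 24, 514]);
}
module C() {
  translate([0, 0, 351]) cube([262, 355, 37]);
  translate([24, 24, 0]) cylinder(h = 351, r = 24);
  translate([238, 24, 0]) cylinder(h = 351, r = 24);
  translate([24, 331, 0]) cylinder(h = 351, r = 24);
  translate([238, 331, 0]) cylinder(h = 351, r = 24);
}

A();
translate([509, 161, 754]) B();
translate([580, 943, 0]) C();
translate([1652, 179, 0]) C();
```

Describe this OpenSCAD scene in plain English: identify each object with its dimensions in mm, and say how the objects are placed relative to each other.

A is a table: top 1422 mm (x) × 713 mm (y), 28 mm thick, upper face at z = 754 mm, on four 66×66 mm square legs, each inset 51 mm from the nearest pair of top edges, running from z = 0 to the bottom of the top. Four apron rails, 66 mm thick and 105 mm tall, run between adjacent legs with their top edges flush with the underside of the top and their outer faces flush with the legs' outer faces.

B is a chair. The seat is a 404×391×25 mm slab with its top at z = 429 mm, on four 47×47 mm corner legs (flush with the seat edges, standing on z = 0). A flat backrest 24 mm thick, 514 mm tall, spans the full seat width and rises from the seat top along its +y edge, rear face flush with the rear of the seat.

C is a simple wooden stool: a rectangular seat 262 mm (x) by 355 mm (y), 37 mm thick, top face at z = 388 mm, on four round legs, each 48 mm in diameter. The legs rest on z = 0, each leg's axis is inset half a diameter from the nearest pair of seat edges (so the leg's bounding box is flush with the corner).

The chair is on top of the table, centred. Two stools sit around the table at the +y, +x sides.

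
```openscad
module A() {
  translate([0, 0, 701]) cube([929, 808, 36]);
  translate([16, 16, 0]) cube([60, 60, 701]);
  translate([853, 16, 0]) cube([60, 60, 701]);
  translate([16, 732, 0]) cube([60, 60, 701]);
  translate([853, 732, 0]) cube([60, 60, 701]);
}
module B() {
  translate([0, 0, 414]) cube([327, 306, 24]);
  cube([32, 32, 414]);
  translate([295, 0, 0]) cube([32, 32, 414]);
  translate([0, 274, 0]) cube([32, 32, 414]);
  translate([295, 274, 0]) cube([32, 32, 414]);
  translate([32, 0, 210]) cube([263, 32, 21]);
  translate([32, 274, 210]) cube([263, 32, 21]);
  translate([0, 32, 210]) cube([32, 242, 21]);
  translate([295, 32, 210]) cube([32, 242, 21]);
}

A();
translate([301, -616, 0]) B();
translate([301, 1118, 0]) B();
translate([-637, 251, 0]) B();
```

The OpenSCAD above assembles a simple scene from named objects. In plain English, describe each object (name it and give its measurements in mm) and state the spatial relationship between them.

A is a table: top 929 mm (x) × 808 mm (y), 36 mm thick, upper face at z = 737 mm, on four 60×60 mm square legs, each inset 16 mm from the nearest pair of top edges, running from z = 0 to the bottom of the top.

B is a simple wooden stool: a rectangular seat 327 mm (x) by 306 mm (y), 24 mm thick, top face at z = 438 mm, on four square legs, each 32×32 mm in cross-section. The legs rest on z = 0, each flush with a corner of the seat. Four stretchers, 32 mm wide and 21 mm tall, connect adjacent legs with their undersides at z = 210 mm, each running between the inner faces of the legs it joins and aligned with the legs' outer faces on the other axis.

Three stools sit around the table at the −y, +y, −x sides.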